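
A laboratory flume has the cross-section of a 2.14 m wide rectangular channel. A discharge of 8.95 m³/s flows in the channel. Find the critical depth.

y_c = 1.21 m

For a rectangular channel, critical depth y_c = (q²/g)^(1/3) where q = Q/b = 8.95/2.14 = 4.182 m²/s.
So y_c = (4.182²/9.81)^(1/3) = 1.21 m.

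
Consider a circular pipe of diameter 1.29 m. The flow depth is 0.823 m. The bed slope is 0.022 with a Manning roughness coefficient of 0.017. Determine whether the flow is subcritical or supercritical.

For a circular section of diameter D = 1.29 m at depth y = 0.823 m, the central angle is θ = 2 arccos(1 − 2y/D) = 3.701 rad. Then A = (D²/8)(θ − sin θ) = 0.8802 m² and P = Dθ/2 = 2.387 m.
Hydraulic radius R = A/P = 0.8802/2.387 = 0.3687 m.
V = (1/n) R^(2/3) √S = (1/0.017) × 0.3687^(2/3) × √0.022 = 4.486 m/s. Hydraulic depth D_h = A/T = 0.8802/1.24 = 0.7099 m.
Froude number Fr = V/√(g·D_h) = 4.486/√(9.81×0.7099) = 1.7, which is greater than 1, so the flow is supercritical.

supercritical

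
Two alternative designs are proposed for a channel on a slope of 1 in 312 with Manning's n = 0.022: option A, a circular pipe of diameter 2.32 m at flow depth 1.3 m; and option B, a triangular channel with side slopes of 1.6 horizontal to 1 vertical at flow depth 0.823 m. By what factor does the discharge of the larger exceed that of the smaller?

3.3

Channel A: For a circular section of diameter D = 2.32 m at depth y = 1.3 m, the central angle is θ = 2 arccos(1 − 2y/D) = 3.384 rad. Then A = (D²/8)(θ − sin θ) = 2.438 m² and P = Dθ/2 = 3.925 m. Hydraulic radius R = A/P = 2.438/3.925 = 0.6211 m. Q_A = (1/0.022)·2.438·0.6211^(2/3)·√0.003205 = 4.566 m³/s.
Channel B: For a triangular section with side slope z = 1.6: A = zy² = 1.6×0.823² = 1.084 m²; P = 2y√(1+z²) = 2×0.823×1.887 = 3.106 m. Hydraulic radius R = A/P = 1.084/3.106 = 0.349 m. Q_B = (1/0.022)·1.084·0.349^(2/3)·√0.003205 = 1.382 m³/s.
The larger discharge is 4.566 m³/s and the smaller is 1.382 m³/s; the ratio is 3.3.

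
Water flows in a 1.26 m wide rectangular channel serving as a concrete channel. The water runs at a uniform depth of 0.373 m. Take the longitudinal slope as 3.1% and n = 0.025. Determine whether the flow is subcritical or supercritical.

supercritical

Flow area A = b·y = 1.26 × 0.373 = 0.47 m². Wetted perimeter P = b + 2y = 1.26 + 2×0.373 = 2.006 m.
Hydraulic radius R = A/P = 0.47/2.006 = 0.2343 m.
V = (1/n) R^(2/3) √S = (1/0.025) × 0.2343^(2/3) × √0.031 = 2.677 m/s. Hydraulic depth D_h = A/T = 0.47/1.26 = 0.373 m.
Froude number Fr = V/√(g·D_h) = 2.677/√(9.81×0.373) = 1.4, which is greater than 1, so the flow is supercritical.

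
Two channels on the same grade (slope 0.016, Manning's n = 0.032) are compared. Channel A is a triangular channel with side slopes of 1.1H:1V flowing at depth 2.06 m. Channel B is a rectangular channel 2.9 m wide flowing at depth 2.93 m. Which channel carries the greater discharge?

Channel A: For a triangular section with side slope z = 1.1: A = zy² = 1.1×2.06² = 4.668 m²; P = 2y√(1+z²) = 2×2.06×1.487 = 6.125 m. Hydraulic radius R = A/P = 4.668/6.125 = 0.7621 m. Q_A = (1/0.032)·4.668·0.7621^(2/3)·√0.016 = 15.4 m³/s.
Channel B: Flow area A = b·y = 2.9 × 2.93 = 8.497 m². Wetted perimeter P = b + 2y = 2.9 + 2×2.93 = 8.76 m. Hydraulic radius R = A/P = 8.497/8.76 = 0.97 m. Q_B = (1/0.032)·8.497·0.97^(2/3)·√0.016 = 32.91 m³/s.
Q_A = 15.4 m³/s vs Q_B = 32.91 m³/s, so channel B carries more.

channel B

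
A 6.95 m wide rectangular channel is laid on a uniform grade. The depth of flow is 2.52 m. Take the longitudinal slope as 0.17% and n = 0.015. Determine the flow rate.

Flow area A = b·y = 6.95 × 2.52 = 17.51 m². Wetted perimeter P = b + 2y = 6.95 + 2×2.52 = 11.99 m.
Hydraulic radius R = A/P = 17.51/11.99 = 1.461 m.
Manning's equation: Q = (1/n) A R^(2/3) S^(1/2) = (1/0.015) × 17.51 × 1.461^(2/3) × 0.0017^(1/2) = 62 m³/s.

Q = 62 m³/s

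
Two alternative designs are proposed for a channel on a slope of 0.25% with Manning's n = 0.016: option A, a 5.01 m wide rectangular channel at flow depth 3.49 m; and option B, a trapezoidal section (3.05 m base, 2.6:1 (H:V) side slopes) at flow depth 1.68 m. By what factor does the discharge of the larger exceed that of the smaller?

1.8

Channel A: Flow area A = b·y = 5.01 × 3.49 = 17.48 m². Wetted perimeter P = b + 2y = 5.01 + 2×3.49 = 11.99 m. Hydraulic radius R = A/P = 17.48/11.99 = 1.458 m. Q_A = (1/0.016)·17.48·1.458^(2/3)·√0.0025 = 70.27 m³/s.
Channel B: With bottom width b = 3.05 m and side slope z = 2.6: A = (b + zy)y = (3.05 + 2.6×1.68)×1.68 = 12.46 m²; P = b + 2y√(1+z²) = 3.05 + 2×1.68×2.786 = 12.41 m. Hydraulic radius R = A/P = 12.46/12.41 = 1.004 m. Q_B = (1/0.016)·12.46·1.004^(2/3)·√0.0025 = 39.05 m³/s.
The larger discharge is 70.27 m³/s and the smaller is 39.05 m³/s; the ratio is 1.8.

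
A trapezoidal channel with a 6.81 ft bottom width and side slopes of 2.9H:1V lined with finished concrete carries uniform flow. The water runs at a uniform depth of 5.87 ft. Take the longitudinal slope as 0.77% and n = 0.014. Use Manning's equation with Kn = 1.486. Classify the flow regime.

With bottom width b = 6.81 ft and side slope z = 2.9: A = (b + zy)y = (6.81 + 2.9×5.87)×5.87 = 139.9 ft²; P = b + 2y√(1+z²) = 6.81 + 2×5.87×3.068 = 42.82 ft.
Hydraulic radius R = A/P = 139.9/42.82 = 3.267 ft.
V = (1.486/n) R^(2/3) √S = (1.486/0.014) × 3.267^(2/3) × √0.0077 = 20.51 ft/s. Hydraulic depth D_h = A/T = 139.9/40.86 = 3.424 ft.
Froude number Fr = V/√(g·D_h) = 20.51/√(32.2×3.424) = 1.95, which is greater than 1, so the flow is supercritical.

supercritical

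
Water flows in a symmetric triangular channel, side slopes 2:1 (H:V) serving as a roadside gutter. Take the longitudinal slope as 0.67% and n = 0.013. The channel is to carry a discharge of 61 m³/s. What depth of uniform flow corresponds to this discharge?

y_n = 2.21 m

Manning's equation rearranged: A R^(2/3) = nQ / (1·√S) = 0.013 × 61 / (√0.0067) = 9.688.
Try y = 2.6 m: A R^(2/3) = 14.95 — over.
Try y = 2.21 m: A R^(2/3) = 9.692 — matches.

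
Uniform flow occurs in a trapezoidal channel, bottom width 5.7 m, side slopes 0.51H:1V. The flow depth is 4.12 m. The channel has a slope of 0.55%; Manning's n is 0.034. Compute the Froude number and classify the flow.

subcritical

With bottom width b = 5.7 m and side slope z = 0.51: A = (b + zy)y = (5.7 + 0.51×4.12)×4.12 = 32.14 m²; P = b + 2y√(1+z²) = 5.7 + 2×4.12×1.123 = 14.95 m.
Hydraulic radius R = A/P = 32.14/14.95 = 2.15 m.
V = (1/n) R^(2/3) √S = (1/0.034) × 2.15^(2/3) × √0.0055 = 3.633 m/s. Hydraulic depth D_h = A/T = 32.14/9.902 = 3.246 m.
Froude number Fr = V/√(g·D_h) = 3.633/√(9.81×3.246) = 0.644, which is less than 1, so the flow is subcritical.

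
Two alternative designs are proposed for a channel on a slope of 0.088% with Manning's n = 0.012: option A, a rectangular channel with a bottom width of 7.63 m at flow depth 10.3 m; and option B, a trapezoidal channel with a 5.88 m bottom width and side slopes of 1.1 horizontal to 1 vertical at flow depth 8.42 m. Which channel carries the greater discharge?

channel B

Channel A: Flow area A = b·y = 7.63 × 10.3 = 78.59 m². Wetted perimeter P = b + 2y = 7.63 + 2×10.3 = 28.23 m. Hydraulic radius R = A/P = 78.59/28.23 = 2.784 m. Q_A = (1/0.012)·78.59·2.784^(2/3)·√0.00088 = 384.5 m³/s.
Channel B: With bottom width b = 5.88 m and side slope z = 1.1: A = (b + zy)y = (5.88 + 1.1×8.42)×8.42 = 127.5 m²; P = b + 2y√(1+z²) = 5.88 + 2×8.42×1.487 = 30.91 m. Hydraulic radius R = A/P = 127.5/30.91 = 4.124 m. Q_B = (1/0.012)·127.5·4.124^(2/3)·√0.00088 = 810.5 m³/s.
Q_A = 384.5 m³/s vs Q_B = 810.5 m³/s, so channel B carries more.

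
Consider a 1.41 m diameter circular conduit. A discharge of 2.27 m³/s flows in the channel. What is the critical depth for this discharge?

y_c = 0.792 m

At critical depth, Q² T / (g A³) = 1, i.e. A³/T = Q²/g = 2.27²/9.81 = 0.5253.
At y = 0.661 m: A³/T = 0.2638 — low.
At y = 0.969 m: A³/T = 1.145 — high.
At y = 0.792 m: A³/T = 0.5264 — ≈ 0.5253.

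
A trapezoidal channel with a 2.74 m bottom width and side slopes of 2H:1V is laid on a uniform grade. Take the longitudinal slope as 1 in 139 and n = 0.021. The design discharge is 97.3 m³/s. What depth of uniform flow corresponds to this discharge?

y_n = 2.5 m

Manning's equation rearranged: A R^(2/3) = nQ / (1·√S) = 0.021 × 97.3 / (√0.007194) = 24.09.
Try y = 2.76 m: A R^(2/3) = 30.03 — too large.
Try y = 1.9 m: A R^(2/3) = 13.29 — too small.
Try y = 2.5 m: A R^(2/3) = 24.1 — matches.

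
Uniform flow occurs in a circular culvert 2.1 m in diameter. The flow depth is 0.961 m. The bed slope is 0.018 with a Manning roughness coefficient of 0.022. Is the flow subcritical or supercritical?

supercritical

For a circular section of diameter D = 2.1 m at depth y = 0.961 m, the central angle is θ = 2 arccos(1 − 2y/D) = 2.972 rad. Then A = (D²/8)(θ − sin θ) = 1.545 m² and P = Dθ/2 = 3.12 m.
Hydraulic radius R = A/P = 1.545/3.12 = 0.4952 m.
V = (1/n) R^(2/3) √S = (1/0.022) × 0.4952^(2/3) × √0.018 = 3.817 m/s. Hydraulic depth D_h = A/T = 1.545/2.092 = 0.7384 m.
Froude number Fr = V/√(g·D_h) = 3.817/√(9.81×0.7384) = 1.42, which is greater than 1, so the flow is supercritical.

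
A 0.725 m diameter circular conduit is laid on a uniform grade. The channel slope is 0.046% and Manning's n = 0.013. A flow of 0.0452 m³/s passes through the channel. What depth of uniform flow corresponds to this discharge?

y_n = 0.224 m

Manning's equation rearranged: A R^(2/3) = nQ / (1·√S) = 0.013 × 0.0452 / (√0.00046) = 0.0274.
Trying y = 0.163 m: A R^(2/3) = 0.01466 — too small.
Trying y = 0.269 m: A R^(2/3) = 0.03878 — too large.
Trying y = 0.224 m: A R^(2/3) = 0.02741 — close enough.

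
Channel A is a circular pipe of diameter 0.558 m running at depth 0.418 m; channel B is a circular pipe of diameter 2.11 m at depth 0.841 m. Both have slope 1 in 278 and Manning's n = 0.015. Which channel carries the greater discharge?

channel B

Channel A: For a circular section of diameter D = 0.558 m at depth y = 0.418 m, the central angle is θ = 2 arccos(1 − 2y/D) = 4.185 rad. Then A = (D²/8)(θ − sin θ) = 0.1965 m² and P = Dθ/2 = 1.168 m. Hydraulic radius R = A/P = 0.1965/1.168 = 0.1683 m. Q_A = (1/0.015)·0.1965·0.1683^(2/3)·√0.003597 = 0.2395 m³/s.
Channel B: For a circular section of diameter D = 2.11 m at depth y = 0.841 m, the central angle is θ = 2 arccos(1 − 2y/D) = 2.733 rad. Then A = (D²/8)(θ − sin θ) = 1.3 m² and P = Dθ/2 = 2.883 m. Hydraulic radius R = A/P = 1.3/2.883 = 0.4508 m. Q_B = (1/0.015)·1.3·0.4508^(2/3)·√0.003597 = 3.056 m³/s.
Q_A = 0.2395 m³/s vs Q_B = 3.056 m³/s, so channel B carries more.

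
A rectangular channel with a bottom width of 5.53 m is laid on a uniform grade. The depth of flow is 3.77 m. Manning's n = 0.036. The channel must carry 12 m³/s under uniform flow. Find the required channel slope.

S = 0.00023

Flow area A = b·y = 5.53 × 3.77 = 20.85 m². Wetted perimeter P = b + 2y = 5.53 + 2×3.77 = 13.07 m.
Hydraulic radius R = A/P = 20.85/13.07 = 1.595 m.
From Manning's equation, S = [nQ / (1 A R^(2/3))]² = [0.036 × 12 / (1 × 20.85 × 1.595^(2/3))]² = 0.00023.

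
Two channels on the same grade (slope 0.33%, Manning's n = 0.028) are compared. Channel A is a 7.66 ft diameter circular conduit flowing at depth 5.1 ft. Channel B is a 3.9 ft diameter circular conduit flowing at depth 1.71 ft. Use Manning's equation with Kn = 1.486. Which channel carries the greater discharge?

Channel A: For a circular section of diameter D = 7.66 ft at depth y = 5.1 ft, the central angle is θ = 2 arccos(1 − 2y/D) = 3.818 rad. Then A = (D²/8)(θ − sin θ) = 32.59 ft² and P = Dθ/2 = 14.62 ft. Hydraulic radius R = A/P = 32.59/14.62 = 2.229 ft. Q_A = (1.486/0.028)·32.59·2.229^(2/3)·√0.0033 = 169.5 ft³/s.
Channel B: For a circular section of diameter D = 3.9 ft at depth y = 1.71 ft, the central angle is θ = 2 arccos(1 − 2y/D) = 2.895 rad. Then A = (D²/8)(θ − sin θ) = 5.039 ft² and P = Dθ/2 = 5.645 ft. Hydraulic radius R = A/P = 5.039/5.645 = 0.8927 ft. Q_B = (1.486/0.028)·5.039·0.8927^(2/3)·√0.0033 = 14.24 ft³/s.
Q_A = 169.5 ft³/s vs Q_B = 14.24 ft³/s, so channel A carries more.

channel A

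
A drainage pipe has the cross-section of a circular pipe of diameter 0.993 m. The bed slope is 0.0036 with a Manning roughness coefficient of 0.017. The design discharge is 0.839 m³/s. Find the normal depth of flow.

Manning's equation rearranged: A R^(2/3) = nQ / (1·√S) = 0.017 × 0.839 / (√0.0036) = 0.2377.
At y = 0.769 m: A R^(2/3) = 0.2892 — high.
At y = 0.538 m: A R^(2/3) = 0.1748 — low.
At y = 0.658 m: A R^(2/3) = 0.2378 — matches.

y_n = 0.658 m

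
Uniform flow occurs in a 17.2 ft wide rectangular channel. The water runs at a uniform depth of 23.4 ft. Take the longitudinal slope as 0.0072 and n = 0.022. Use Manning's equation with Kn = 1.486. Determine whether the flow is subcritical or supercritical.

subcritical

Flow area A = b·y = 17.2 × 23.4 = 402.5 ft². Wetted perimeter P = b + 2y = 17.2 + 2×23.4 = 64 ft.
Hydraulic radius R = A/P = 402.5/64 = 6.289 ft.
V = (1.486/n) R^(2/3) √S = (1.486/0.022) × 6.289^(2/3) × √0.0072 = 19.53 ft/s. Hydraulic depth D_h = A/T = 402.5/17.2 = 23.4 ft.
Froude number Fr = V/√(g·D_h) = 19.53/√(32.2×23.4) = 0.711, which is less than 1, so the flow is subcritical.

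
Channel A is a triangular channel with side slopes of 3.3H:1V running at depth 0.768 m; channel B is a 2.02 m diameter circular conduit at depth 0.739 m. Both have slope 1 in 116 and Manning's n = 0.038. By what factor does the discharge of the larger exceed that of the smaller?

Channel A: For a triangular section with side slope z = 3.3: A = zy² = 3.3×0.768² = 1.946 m²; P = 2y√(1+z²) = 2×0.768×3.448 = 5.296 m. Hydraulic radius R = A/P = 1.946/5.296 = 0.3675 m. Q_A = (1/0.038)·1.946·0.3675^(2/3)·√0.008621 = 2.44 m³/s.
Channel B: For a circular section of diameter D = 2.02 m at depth y = 0.739 m, the central angle is θ = 2 arccos(1 − 2y/D) = 2.598 rad. Then A = (D²/8)(θ − sin θ) = 1.062 m² and P = Dθ/2 = 2.624 m. Hydraulic radius R = A/P = 1.062/2.624 = 0.4045 m. Q_B = (1/0.038)·1.062·0.4045^(2/3)·√0.008621 = 1.419 m³/s.
The larger discharge is 2.44 m³/s and the smaller is 1.419 m³/s; the ratio is 1.72.

1.72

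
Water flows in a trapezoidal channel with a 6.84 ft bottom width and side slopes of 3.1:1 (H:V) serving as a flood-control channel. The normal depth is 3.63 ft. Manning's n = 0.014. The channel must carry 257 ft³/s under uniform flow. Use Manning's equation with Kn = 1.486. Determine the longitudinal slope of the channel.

S = 0.000489

With bottom width b = 6.84 ft and side slope z = 3.1: A = (b + zy)y = (6.84 + 3.1×3.63)×3.63 = 65.68 ft²; P = b + 2y√(1+z²) = 6.84 + 2×3.63×3.257 = 30.49 ft.
Hydraulic radius R = A/P = 65.68/30.49 = 2.154 ft.
From Manning's equation, S = [nQ / (1.486 A R^(2/3))]² = [0.014 × 257 / (1.486 × 65.68 × 2.154^(2/3))]² = 0.000489.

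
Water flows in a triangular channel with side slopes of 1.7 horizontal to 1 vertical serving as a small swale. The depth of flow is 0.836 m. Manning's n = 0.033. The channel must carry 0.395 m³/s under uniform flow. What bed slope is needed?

For a triangular section with side slope z = 1.7: A = zy² = 1.7×0.836² = 1.188 m²; P = 2y√(1+z²) = 2×0.836×1.972 = 3.298 m.
Hydraulic radius R = A/P = 1.188/3.298 = 0.3603 m.
From Manning's equation, S = [nQ / (1 A R^(2/3))]² = [0.033 × 0.395 / (1 × 1.188 × 0.3603^(2/3))]² = 0.000469.

S = 0.000469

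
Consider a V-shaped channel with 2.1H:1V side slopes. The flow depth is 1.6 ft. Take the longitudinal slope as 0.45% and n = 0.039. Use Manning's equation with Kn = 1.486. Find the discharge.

Q = 11.1 ft³/s

For a triangular section with side slope z = 2.1: A = zy² = 2.1×1.6² = 5.376 ft²; P = 2y√(1+z²) = 2×1.6×2.326 = 7.443 ft.
Hydraulic radius R = A/P = 5.376/7.443 = 0.7223 ft.
Manning's equation: Q = (1.486/n) A R^(2/3) S^(1/2) = (1.486/0.039) × 5.376 × 0.7223^(2/3) × 0.0045^(1/2) = 11.1 ft³/s.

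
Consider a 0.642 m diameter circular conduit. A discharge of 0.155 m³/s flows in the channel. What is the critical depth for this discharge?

At critical depth, Q² T / (g A³) = 1, i.e. A³/T = Q²/g = 0.155²/9.81 = 0.002449.
At y = 0.196 m: A³/T = 0.000991 — too small.
At y = 0.302 m: A³/T = 0.005231 — too large.
At y = 0.248 m: A³/T = 0.002458 — close enough.

y_c = 0.248 m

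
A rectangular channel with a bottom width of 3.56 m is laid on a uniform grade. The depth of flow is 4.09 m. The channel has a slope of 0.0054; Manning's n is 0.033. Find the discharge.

Q = 37.4 m³/s

Flow area A = b·y = 3.56 × 4.09 = 14.56 m². Wetted perimeter P = b + 2y = 3.56 + 2×4.09 = 11.74 m.
Hydraulic radius R = A/P = 14.56/11.74 = 1.24 m.
Manning's equation: Q = (1/n) A R^(2/3) S^(1/2) = (1/0.033) × 14.56 × 1.24^(2/3) × 0.0054^(1/2) = 37.4 m³/s.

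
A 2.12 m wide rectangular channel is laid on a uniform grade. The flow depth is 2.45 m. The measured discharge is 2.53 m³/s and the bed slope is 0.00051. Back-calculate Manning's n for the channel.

Flow area A = b·y = 2.12 × 2.45 = 5.194 m². Wetted perimeter P = b + 2y = 2.12 + 2×2.45 = 7.02 m.
Hydraulic radius R = A/P = 5.194/7.02 = 0.7399 m.
Rearranging Manning's equation: n = (1/Q) A R^(2/3) S^(1/2) = (1/2.53) × 5.194 × 0.7399^(2/3) × √0.00051 = 0.0379.

n = 0.0379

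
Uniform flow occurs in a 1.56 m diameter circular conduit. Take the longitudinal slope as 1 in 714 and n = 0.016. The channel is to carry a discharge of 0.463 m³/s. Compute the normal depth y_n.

Manning's equation rearranged: A R^(2/3) = nQ / (1·√S) = 0.016 × 0.463 / (√0.001401) = 0.1979.
Trying y = 0.565 m: A R^(2/3) = 0.2861 — too large.
Trying y = 0.387 m: A R^(2/3) = 0.1376 — too small.
Trying y = 0.466 m: A R^(2/3) = 0.1982 — close enough.

y_n = 0.466 m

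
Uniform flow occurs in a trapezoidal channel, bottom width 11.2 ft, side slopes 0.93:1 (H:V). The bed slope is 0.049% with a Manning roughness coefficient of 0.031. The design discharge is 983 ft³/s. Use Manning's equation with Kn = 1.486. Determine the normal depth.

Manning's equation rearranged: A R^(2/3) = nQ / (1.486·√S) = 0.031 × 983 / (1.486 × √0.00049) = 926.4.
Trying y = 15.3 ft: A R^(2/3) = 1470 — high.
Trying y = 8.9 ft: A R^(2/3) = 498.8 — low.
Trying y = 12.2 ft: A R^(2/3) = 926.1 — close enough.

y_n = 12.2 ft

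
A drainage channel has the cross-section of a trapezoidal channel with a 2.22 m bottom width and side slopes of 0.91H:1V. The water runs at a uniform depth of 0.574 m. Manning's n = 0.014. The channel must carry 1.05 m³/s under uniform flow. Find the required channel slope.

S = 0.00028

With bottom width b = 2.22 m and side slope z = 0.91: A = (b + zy)y = (2.22 + 0.91×0.574)×0.574 = 1.574 m²; P = b + 2y√(1+z²) = 2.22 + 2×0.574×1.352 = 3.772 m.
Hydraulic radius R = A/P = 1.574/3.772 = 0.4173 m.
From Manning's equation, S = [nQ / (1 A R^(2/3))]² = [0.014 × 1.05 / (1 × 1.574 × 0.4173^(2/3))]² = 0.00028.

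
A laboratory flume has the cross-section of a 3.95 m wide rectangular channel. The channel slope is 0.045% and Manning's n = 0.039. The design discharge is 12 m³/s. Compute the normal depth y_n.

y_n = 4.52 m

Manning's equation rearranged: A R^(2/3) = nQ / (1·√S) = 0.039 × 12 / (√0.00045) = 22.06.
Trying y = 3.32 m: A R^(2/3) = 15.12 — too small.
Trying y = 5.24 m: A R^(2/3) = 26.33 — too large.
Trying y = 4.52 m: A R^(2/3) = 22.07 — ≈ 22.06.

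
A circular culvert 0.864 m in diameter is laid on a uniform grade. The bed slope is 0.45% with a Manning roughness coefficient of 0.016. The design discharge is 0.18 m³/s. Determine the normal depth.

y_n = 0.264 m

Manning's equation rearranged: A R^(2/3) = nQ / (1·√S) = 0.016 × 0.18 / (√0.0045) = 0.04293.
Try y = 0.324 m: A R^(2/3) = 0.06315 — too large.
Try y = 0.205 m: A R^(2/3) = 0.02606 — too small.
Try y = 0.264 m: A R^(2/3) = 0.04283 — ≈ 0.04293.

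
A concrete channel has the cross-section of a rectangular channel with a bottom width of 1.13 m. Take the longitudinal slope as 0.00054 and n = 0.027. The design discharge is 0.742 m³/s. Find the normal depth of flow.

y_n = 1.4 m

Manning's equation rearranged: A R^(2/3) = nQ / (1·√S) = 0.027 × 0.742 / (√0.00054) = 0.8621.
At y = 1.09 m: A R^(2/3) = 0.6372 — too small.
At y = 1.4 m: A R^(2/3) = 0.8625 — matches.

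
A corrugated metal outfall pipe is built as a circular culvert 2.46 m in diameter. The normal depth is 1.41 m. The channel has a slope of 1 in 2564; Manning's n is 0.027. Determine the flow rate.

Q = 1.57 m³/s

For a circular section of diameter D = 2.46 m at depth y = 1.41 m, the central angle is θ = 2 arccos(1 − 2y/D) = 3.435 rad. Then A = (D²/8)(θ − sin θ) = 2.818 m² and P = Dθ/2 = 4.225 m.
Hydraulic radius R = A/P = 2.818/4.225 = 0.6668 m.
Manning's equation: Q = (1/n) A R^(2/3) S^(1/2) = (1/0.027) × 2.818 × 0.6668^(2/3) × 0.00039^(1/2) = 1.57 m³/s.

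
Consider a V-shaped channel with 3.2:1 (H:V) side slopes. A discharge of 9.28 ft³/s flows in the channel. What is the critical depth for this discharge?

At critical depth, Q² T / (g A³) = 1, i.e. A³/T = Q²/g = 9.28²/32.2 = 2.674.
Trying y = 0.954 ft: A³/T = 4.046 — high.
Trying y = 0.755 ft: A³/T = 1.256 — low.
Trying y = 0.878 ft: A³/T = 2.671 — matches.

y_c = 0.878 ft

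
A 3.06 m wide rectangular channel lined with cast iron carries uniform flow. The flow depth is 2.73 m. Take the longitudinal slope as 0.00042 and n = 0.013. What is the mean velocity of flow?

V = 1.56 m/s

Flow area A = b·y = 3.06 × 2.73 = 8.354 m². Wetted perimeter P = b + 2y = 3.06 + 2×2.73 = 8.52 m.
Hydraulic radius R = A/P = 8.354/8.52 = 0.9805 m.
From Manning's equation, V = (1/n) R^(2/3) S^(1/2) = (1/0.013) × 0.9805^(2/3) × 0.00042^(1/2) = 1.56 m/s.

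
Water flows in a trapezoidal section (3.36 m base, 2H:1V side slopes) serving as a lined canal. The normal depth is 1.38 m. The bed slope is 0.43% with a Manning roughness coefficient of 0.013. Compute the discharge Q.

With bottom width b = 3.36 m and side slope z = 2: A = (b + zy)y = (3.36 + 2×1.38)×1.38 = 8.446 m²; P = b + 2y√(1+z²) = 3.36 + 2×1.38×2.236 = 9.532 m.
Hydraulic radius R = A/P = 8.446/9.532 = 0.8861 m.
Manning's equation: Q = (1/n) A R^(2/3) S^(1/2) = (1/0.013) × 8.446 × 0.8861^(2/3) × 0.0043^(1/2) = 39.3 m³/s.

Q = 39.3 m³/s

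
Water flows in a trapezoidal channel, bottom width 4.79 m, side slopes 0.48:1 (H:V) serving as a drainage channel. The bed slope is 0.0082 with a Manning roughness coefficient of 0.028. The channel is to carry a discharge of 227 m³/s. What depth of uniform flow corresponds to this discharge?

y_n = 5.37 m

Manning's equation rearranged: A R^(2/3) = nQ / (1·√S) = 0.028 × 227 / (√0.0082) = 70.19.
Trying y = 4.47 m: A R^(2/3) = 50.97 — low.
Trying y = 5.94 m: A R^(2/3) = 84.19 — high.
Trying y = 5.37 m: A R^(2/3) = 70.3 — ≈ 70.19.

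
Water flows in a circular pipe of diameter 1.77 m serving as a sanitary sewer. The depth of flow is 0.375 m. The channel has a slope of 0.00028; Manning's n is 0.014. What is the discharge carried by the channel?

For a circular section of diameter D = 1.77 m at depth y = 0.375 m, the central angle is θ = 2 arccos(1 − 2y/D) = 1.913 rad. Then A = (D²/8)(θ − sin θ) = 0.3804 m² and P = Dθ/2 = 1.693 m.
Hydraulic radius R = A/P = 0.3804/1.693 = 0.2247 m.
Manning's equation: Q = (1/n) A R^(2/3) S^(1/2) = (1/0.014) × 0.3804 × 0.2247^(2/3) × 0.00028^(1/2) = 0.168 m³/s.

Q = 0.168 m³/s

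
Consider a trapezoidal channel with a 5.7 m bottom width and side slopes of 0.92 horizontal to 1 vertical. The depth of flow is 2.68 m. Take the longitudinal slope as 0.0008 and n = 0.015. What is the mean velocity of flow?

V = 2.67 m/s

With bottom width b = 5.7 m and side slope z = 0.92: A = (b + zy)y = (5.7 + 0.92×2.68)×2.68 = 21.88 m²; P = b + 2y√(1+z²) = 5.7 + 2×2.68×1.359 = 12.98 m.
Hydraulic radius R = A/P = 21.88/12.98 = 1.686 m.
From Manning's equation, V = (1/n) R^(2/3) S^(1/2) = (1/0.015) × 1.686^(2/3) × 0.0008^(1/2) = 2.67 m/s.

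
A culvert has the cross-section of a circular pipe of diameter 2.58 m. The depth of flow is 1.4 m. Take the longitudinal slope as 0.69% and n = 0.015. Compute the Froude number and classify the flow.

supercritical

For a circular section of diameter D = 2.58 m at depth y = 1.4 m, the central angle is θ = 2 arccos(1 − 2y/D) = 3.312 rad. Then A = (D²/8)(θ − sin θ) = 2.897 m² and P = Dθ/2 = 4.273 m.
Hydraulic radius R = A/P = 2.897/4.273 = 0.6781 m.
V = (1/n) R^(2/3) √S = (1/0.015) × 0.6781^(2/3) × √0.0069 = 4.274 m/s. Hydraulic depth D_h = A/T = 2.897/2.571 = 1.127 m.
Froude number Fr = V/√(g·D_h) = 4.274/√(9.81×1.127) = 1.29, which is greater than 1, so the flow is supercritical.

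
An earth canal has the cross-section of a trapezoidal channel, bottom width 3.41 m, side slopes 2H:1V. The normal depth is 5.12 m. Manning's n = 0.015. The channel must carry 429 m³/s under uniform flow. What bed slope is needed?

S = 0.0023

With bottom width b = 3.41 m and side slope z = 2: A = (b + zy)y = (3.41 + 2×5.12)×5.12 = 69.89 m²; P = b + 2y√(1+z²) = 3.41 + 2×5.12×2.236 = 26.31 m.
Hydraulic radius R = A/P = 69.89/26.31 = 2.657 m.
From Manning's equation, S = [nQ / (1 A R^(2/3))]² = [0.015 × 429 / (1 × 69.89 × 2.657^(2/3))]² = 0.0023.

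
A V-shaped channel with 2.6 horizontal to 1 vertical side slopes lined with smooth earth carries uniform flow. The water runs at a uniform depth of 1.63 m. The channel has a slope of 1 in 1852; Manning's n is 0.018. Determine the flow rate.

For a triangular section with side slope z = 2.6: A = zy² = 2.6×1.63² = 6.908 m²; P = 2y√(1+z²) = 2×1.63×2.786 = 9.081 m.
Hydraulic radius R = A/P = 6.908/9.081 = 0.7607 m.
Manning's equation: Q = (1/n) A R^(2/3) S^(1/2) = (1/0.018) × 6.908 × 0.7607^(2/3) × 0.00054^(1/2) = 7.43 m³/s.

Q = 7.43 m³/s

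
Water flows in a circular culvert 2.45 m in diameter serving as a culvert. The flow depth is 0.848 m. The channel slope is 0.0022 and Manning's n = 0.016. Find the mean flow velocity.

For a circular section of diameter D = 2.45 m at depth y = 0.848 m, the central angle is θ = 2 arccos(1 − 2y/D) = 2.516 rad. Then A = (D²/8)(θ − sin θ) = 1.448 m² and P = Dθ/2 = 3.082 m.
Hydraulic radius R = A/P = 1.448/3.082 = 0.4699 m.
From Manning's equation, V = (1/n) R^(2/3) S^(1/2) = (1/0.016) × 0.4699^(2/3) × 0.0022^(1/2) = 1.77 m/s.

V = 1.77 m/s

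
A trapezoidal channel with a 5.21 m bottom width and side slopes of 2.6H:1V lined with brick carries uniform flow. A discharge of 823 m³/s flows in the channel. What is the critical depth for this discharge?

At critical depth, Q² T / (g A³) = 1, i.e. A³/T = Q²/g = 823²/9.81 = 69040.
Trying y = 5.51 m: A³/T = 36830 — too small.
Trying y = 6.93 m: A³/T = 101100 — too large.
Trying y = 6.36 m: A³/T = 69110 — ≈ 69040.

y_c = 6.36 m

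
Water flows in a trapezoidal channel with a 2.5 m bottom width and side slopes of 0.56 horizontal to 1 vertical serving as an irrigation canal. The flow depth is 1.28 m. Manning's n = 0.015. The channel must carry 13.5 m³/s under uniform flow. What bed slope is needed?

S = 0.0035

With bottom width b = 2.5 m and side slope z = 0.56: A = (b + zy)y = (2.5 + 0.56×1.28)×1.28 = 4.118 m²; P = b + 2y√(1+z²) = 2.5 + 2×1.28×1.146 = 5.434 m.
Hydraulic radius R = A/P = 4.118/5.434 = 0.7577 m.
From Manning's equation, S = [nQ / (1 A R^(2/3))]² = [0.015 × 13.5 / (1 × 4.118 × 0.7577^(2/3))]² = 0.0035.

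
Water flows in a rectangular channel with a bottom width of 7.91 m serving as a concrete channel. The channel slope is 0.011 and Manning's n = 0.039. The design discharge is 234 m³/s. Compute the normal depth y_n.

Manning's equation rearranged: A R^(2/3) = nQ / (1·√S) = 0.039 × 234 / (√0.011) = 87.01.
Try y = 6.67 m: A R^(2/3) = 96.74 — high.
Try y = 6.13 m: A R^(2/3) = 87.01 — matches.

y_n = 6.13 m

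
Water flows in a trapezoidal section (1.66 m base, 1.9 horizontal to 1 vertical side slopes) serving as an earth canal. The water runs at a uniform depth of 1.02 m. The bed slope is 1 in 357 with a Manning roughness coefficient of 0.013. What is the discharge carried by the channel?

Q = 10.7 m³/s

With bottom width b = 1.66 m and side slope z = 1.9: A = (b + zy)y = (1.66 + 1.9×1.02)×1.02 = 3.67 m²; P = b + 2y√(1+z²) = 1.66 + 2×1.02×2.147 = 6.04 m.
Hydraulic radius R = A/P = 3.67/6.04 = 0.6076 m.
Manning's equation: Q = (1/n) A R^(2/3) S^(1/2) = (1/0.013) × 3.67 × 0.6076^(2/3) × 0.002801^(1/2) = 10.7 m³/s.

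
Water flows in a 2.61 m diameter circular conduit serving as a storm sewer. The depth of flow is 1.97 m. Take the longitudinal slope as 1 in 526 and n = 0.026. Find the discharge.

Q = 6.2 m³/s

For a circular section of diameter D = 2.61 m at depth y = 1.97 m, the central angle is θ = 2 arccos(1 − 2y/D) = 4.211 rad. Then A = (D²/8)(θ − sin θ) = 4.332 m² and P = Dθ/2 = 5.495 m.
Hydraulic radius R = A/P = 4.332/5.495 = 0.7884 m.
Manning's equation: Q = (1/n) A R^(2/3) S^(1/2) = (1/0.026) × 4.332 × 0.7884^(2/3) × 0.001901^(1/2) = 6.2 m³/s.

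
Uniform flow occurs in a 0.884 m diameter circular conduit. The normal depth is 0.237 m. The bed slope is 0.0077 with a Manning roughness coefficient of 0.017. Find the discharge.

Q = 0.182 m³/s

For a circular section of diameter D = 0.884 m at depth y = 0.237 m, the central angle is θ = 2 arccos(1 − 2y/D) = 2.177 rad. Then A = (D²/8)(θ − sin θ) = 0.1324 m² and P = Dθ/2 = 0.9622 m.
Hydraulic radius R = A/P = 0.1324/0.9622 = 0.1376 m.
Manning's equation: Q = (1/n) A R^(2/3) S^(1/2) = (1/0.017) × 0.1324 × 0.1376^(2/3) × 0.0077^(1/2) = 0.182 m³/s.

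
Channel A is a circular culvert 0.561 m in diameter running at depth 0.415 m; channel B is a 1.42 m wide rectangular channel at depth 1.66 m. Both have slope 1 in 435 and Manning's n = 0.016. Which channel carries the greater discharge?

channel B

Channel A: For a circular section of diameter D = 0.561 m at depth y = 0.415 m, the central angle is θ = 2 arccos(1 − 2y/D) = 4.142 rad. Then A = (D²/8)(θ − sin θ) = 0.196 m² and P = Dθ/2 = 1.162 m. Hydraulic radius R = A/P = 0.196/1.162 = 0.1687 m. Q_A = (1/0.016)·0.196·0.1687^(2/3)·√0.002299 = 0.1794 m³/s.
Channel B: Flow area A = b·y = 1.42 × 1.66 = 2.357 m². Wetted perimeter P = b + 2y = 1.42 + 2×1.66 = 4.74 m. Hydraulic radius R = A/P = 2.357/4.74 = 0.4973 m. Q_B = (1/0.016)·2.357·0.4973^(2/3)·√0.002299 = 4.434 m³/s.
Q_A = 0.1794 m³/s vs Q_B = 4.434 m³/s, so channel B carries more.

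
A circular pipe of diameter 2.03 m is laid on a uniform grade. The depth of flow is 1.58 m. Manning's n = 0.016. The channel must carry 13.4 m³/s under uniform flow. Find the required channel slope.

S = 0.012

For a circular section of diameter D = 2.03 m at depth y = 1.58 m, the central angle is θ = 2 arccos(1 − 2y/D) = 4.322 rad. Then A = (D²/8)(θ − sin θ) = 2.703 m² and P = Dθ/2 = 4.387 m.
Hydraulic radius R = A/P = 2.703/4.387 = 0.6161 m.
From Manning's equation, S = [nQ / (1 A R^(2/3))]² = [0.016 × 13.4 / (1 × 2.703 × 0.6161^(2/3))]² = 0.012.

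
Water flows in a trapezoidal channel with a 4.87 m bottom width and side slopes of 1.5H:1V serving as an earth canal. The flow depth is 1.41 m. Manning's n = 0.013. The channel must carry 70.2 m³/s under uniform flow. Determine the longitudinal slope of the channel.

With bottom width b = 4.87 m and side slope z = 1.5: A = (b + zy)y = (4.87 + 1.5×1.41)×1.41 = 9.849 m²; P = b + 2y√(1+z²) = 4.87 + 2×1.41×1.803 = 9.954 m.
Hydraulic radius R = A/P = 9.849/9.954 = 0.9895 m.
From Manning's equation, S = [nQ / (1 A R^(2/3))]² = [0.013 × 70.2 / (1 × 9.849 × 0.9895^(2/3))]² = 0.00871.

S = 0.00871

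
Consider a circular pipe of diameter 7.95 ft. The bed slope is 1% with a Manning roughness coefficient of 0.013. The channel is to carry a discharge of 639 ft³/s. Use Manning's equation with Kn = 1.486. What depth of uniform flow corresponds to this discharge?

Manning's equation rearranged: A R^(2/3) = nQ / (1.486·√S) = 0.013 × 639 / (1.486 × √0.01) = 55.9.
Try y = 3.7 ft: A R^(2/3) = 34.68 — short.
Try y = 5.96 ft: A R^(2/3) = 71.52 — over.
Try y = 4.96 ft: A R^(2/3) = 55.92 — ≈ 55.9.

y_n = 4.96 ft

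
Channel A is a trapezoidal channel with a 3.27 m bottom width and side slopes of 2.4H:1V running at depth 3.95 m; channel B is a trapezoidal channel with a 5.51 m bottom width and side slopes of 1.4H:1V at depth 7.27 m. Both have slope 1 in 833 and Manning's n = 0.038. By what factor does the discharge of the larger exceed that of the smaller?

Channel A: With bottom width b = 3.27 m and side slope z = 2.4: A = (b + zy)y = (3.27 + 2.4×3.95)×3.95 = 50.36 m²; P = b + 2y√(1+z²) = 3.27 + 2×3.95×2.6 = 23.81 m. Hydraulic radius R = A/P = 50.36/23.81 = 2.115 m. Q_A = (1/0.038)·50.36·2.115^(2/3)·√0.0012 = 75.67 m³/s.
Channel B: With bottom width b = 5.51 m and side slope z = 1.4: A = (b + zy)y = (5.51 + 1.4×7.27)×7.27 = 114.1 m²; P = b + 2y√(1+z²) = 5.51 + 2×7.27×1.72 = 30.53 m. Hydraulic radius R = A/P = 114.1/30.53 = 3.736 m. Q_B = (1/0.038)·114.1·3.736^(2/3)·√0.0012 = 250.4 m³/s.
The larger discharge is 250.4 m³/s and the smaller is 75.67 m³/s; the ratio is 3.31.

3.31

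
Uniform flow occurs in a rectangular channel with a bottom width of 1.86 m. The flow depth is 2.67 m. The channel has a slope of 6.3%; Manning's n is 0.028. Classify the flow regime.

supercritical

Flow area A = b·y = 1.86 × 2.67 = 4.966 m². Wetted perimeter P = b + 2y = 1.86 + 2×2.67 = 7.2 m.
Hydraulic radius R = A/P = 4.966/7.2 = 0.6897 m.
V = (1/n) R^(2/3) √S = (1/0.028) × 0.6897^(2/3) × √0.063 = 6.998 m/s. Hydraulic depth D_h = A/T = 4.966/1.86 = 2.67 m.
Froude number Fr = V/√(g·D_h) = 6.998/√(9.81×2.67) = 1.37, which is greater than 1, so the flow is supercritical.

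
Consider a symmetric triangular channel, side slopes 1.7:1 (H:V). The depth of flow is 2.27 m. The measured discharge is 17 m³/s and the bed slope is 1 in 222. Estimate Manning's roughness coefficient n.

n = 0.0341

For a triangular section with side slope z = 1.7: A = zy² = 1.7×2.27² = 8.76 m²; P = 2y√(1+z²) = 2×2.27×1.972 = 8.954 m.
Hydraulic radius R = A/P = 8.76/8.954 = 0.9783 m.
Rearranging Manning's equation: n = (1/Q) A R^(2/3) S^(1/2) = (1/17) × 8.76 × 0.9783^(2/3) × √0.004505 = 0.0341.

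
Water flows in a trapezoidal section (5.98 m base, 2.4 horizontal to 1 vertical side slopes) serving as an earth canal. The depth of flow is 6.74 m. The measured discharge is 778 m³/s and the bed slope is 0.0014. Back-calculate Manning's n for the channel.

n = 0.017

With bottom width b = 5.98 m and side slope z = 2.4: A = (b + zy)y = (5.98 + 2.4×6.74)×6.74 = 149.3 m²; P = b + 2y√(1+z²) = 5.98 + 2×6.74×2.6 = 41.03 m.
Hydraulic radius R = A/P = 149.3/41.03 = 3.64 m.
Rearranging Manning's equation: n = (1/Q) A R^(2/3) S^(1/2) = (1/778) × 149.3 × 3.64^(2/3) × √0.0014 = 0.017.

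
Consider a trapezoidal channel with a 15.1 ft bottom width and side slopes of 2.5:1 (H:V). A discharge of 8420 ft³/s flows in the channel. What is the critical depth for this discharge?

At critical depth, Q² T / (g A³) = 1, i.e. A³/T = Q²/g = 8420²/32.2 = 2202000.
Trying y = 9.76 ft: A³/T = 896700 — low.
Trying y = 12.1 ft: A³/T = 2186000 — ≈ 2202000.

y_c = 12.1 ft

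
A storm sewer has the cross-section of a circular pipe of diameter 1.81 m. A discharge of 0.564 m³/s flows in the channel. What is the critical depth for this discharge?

At critical depth, Q² T / (g A³) = 1, i.e. A³/T = Q²/g = 0.564²/9.81 = 0.03243.
At y = 0.44 m: A³/T = 0.0728 — too large.
At y = 0.265 m: A³/T = 0.009969 — too small.
At y = 0.358 m: A³/T = 0.03251 — matches.

y_c = 0.358 m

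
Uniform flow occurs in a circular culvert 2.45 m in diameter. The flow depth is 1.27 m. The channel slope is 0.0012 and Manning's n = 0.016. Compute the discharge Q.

Q = 3.91 m³/s

For a circular section of diameter D = 2.45 m at depth y = 1.27 m, the central angle is θ = 2 arccos(1 − 2y/D) = 3.215 rad. Then A = (D²/8)(θ − sin θ) = 2.467 m² and P = Dθ/2 = 3.938 m.
Hydraulic radius R = A/P = 2.467/3.938 = 0.6265 m.
Manning's equation: Q = (1/n) A R^(2/3) S^(1/2) = (1/0.016) × 2.467 × 0.6265^(2/3) × 0.0012^(1/2) = 3.91 m³/s.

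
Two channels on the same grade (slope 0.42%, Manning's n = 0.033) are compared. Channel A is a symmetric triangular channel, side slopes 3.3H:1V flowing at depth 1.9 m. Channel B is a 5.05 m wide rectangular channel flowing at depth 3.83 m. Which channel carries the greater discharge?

channel B

Channel A: For a triangular section with side slope z = 3.3: A = zy² = 3.3×1.9² = 11.91 m²; P = 2y√(1+z²) = 2×1.9×3.448 = 13.1 m. Hydraulic radius R = A/P = 11.91/13.1 = 0.9092 m. Q_A = (1/0.033)·11.91·0.9092^(2/3)·√0.0042 = 21.96 m³/s.
Channel B: Flow area A = b·y = 5.05 × 3.83 = 19.34 m². Wetted perimeter P = b + 2y = 5.05 + 2×3.83 = 12.71 m. Hydraulic radius R = A/P = 19.34/12.71 = 1.522 m. Q_B = (1/0.033)·19.34·1.522^(2/3)·√0.0042 = 50.25 m³/s.
Q_A = 21.96 m³/s vs Q_B = 50.25 m³/s, so channel B carries more.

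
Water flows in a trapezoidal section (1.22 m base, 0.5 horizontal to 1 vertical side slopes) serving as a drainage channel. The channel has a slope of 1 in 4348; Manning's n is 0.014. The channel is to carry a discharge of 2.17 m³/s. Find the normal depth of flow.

y_n = 1.42 m

Manning's equation rearranged: A R^(2/3) = nQ / (1·√S) = 0.014 × 2.17 / (√0.00023) = 2.003.
Trying y = 1.09 m: A R^(2/3) = 1.254 — low.
Trying y = 1.42 m: A R^(2/3) = 2 — ≈ 2.003.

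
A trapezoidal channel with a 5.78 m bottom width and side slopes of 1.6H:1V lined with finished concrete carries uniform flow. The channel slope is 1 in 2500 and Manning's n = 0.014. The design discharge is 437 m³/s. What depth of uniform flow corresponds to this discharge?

Manning's equation rearranged: A R^(2/3) = nQ / (1·√S) = 0.014 × 437 / (√0.0004) = 305.9.
Trying y = 8.64 m: A R^(2/3) = 455.7 — too large.
Trying y = 7.24 m: A R^(2/3) = 306 — ≈ 305.9.

y_n = 7.24 m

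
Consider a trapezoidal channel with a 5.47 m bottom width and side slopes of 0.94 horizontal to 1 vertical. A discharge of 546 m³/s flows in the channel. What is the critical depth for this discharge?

At critical depth, Q² T / (g A³) = 1, i.e. A³/T = Q²/g = 546²/9.81 = 30390.
At y = 4.86 m: A³/T = 7950 — short.
At y = 8.1 m: A³/T = 57510 — over.
At y = 6.9 m: A³/T = 30440 — ≈ 30390.

y_c = 6.9 m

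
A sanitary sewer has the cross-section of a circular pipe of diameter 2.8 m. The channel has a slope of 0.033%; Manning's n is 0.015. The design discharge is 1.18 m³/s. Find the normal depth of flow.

Manning's equation rearranged: A R^(2/3) = nQ / (1·√S) = 0.015 × 1.18 / (√0.00033) = 0.9744.
At y = 0.588 m: A R^(2/3) = 0.4692 — short.
At y = 0.851 m: A R^(2/3) = 0.9749 — matches.

y_n = 0.851 m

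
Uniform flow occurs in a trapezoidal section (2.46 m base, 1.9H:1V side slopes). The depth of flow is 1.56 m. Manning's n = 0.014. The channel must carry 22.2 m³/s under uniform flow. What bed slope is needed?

With bottom width b = 2.46 m and side slope z = 1.9: A = (b + zy)y = (2.46 + 1.9×1.56)×1.56 = 8.461 m²; P = b + 2y√(1+z²) = 2.46 + 2×1.56×2.147 = 9.159 m.
Hydraulic radius R = A/P = 8.461/9.159 = 0.9238 m.
From Manning's equation, S = [nQ / (1 A R^(2/3))]² = [0.014 × 22.2 / (1 × 8.461 × 0.9238^(2/3))]² = 0.0015.

S = 0.0015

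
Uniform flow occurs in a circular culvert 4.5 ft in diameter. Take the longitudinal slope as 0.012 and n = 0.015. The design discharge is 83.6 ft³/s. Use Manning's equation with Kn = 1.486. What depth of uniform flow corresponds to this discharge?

y_n = 2.11 ft

Manning's equation rearranged: A R^(2/3) = nQ / (1.486·√S) = 0.015 × 83.6 / (1.486 × √0.012) = 7.704.
Try y = 1.66 ft: A R^(2/3) = 4.992 — low.
Try y = 2.11 ft: A R^(2/3) = 7.702 — ≈ 7.704.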